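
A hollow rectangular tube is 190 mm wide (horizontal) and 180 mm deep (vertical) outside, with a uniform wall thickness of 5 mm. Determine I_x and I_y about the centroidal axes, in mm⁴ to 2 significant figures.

Treat the section as a set of non-overlapping primitives; coordinates are from the bounding-box lower-left.
Outer rectangle: 190 × 180, A = 34 200 mm², y = 90 mm, Ī = 92 340 000 mm⁴.
Inner void (subtracted): 180 × 170, A = 30 600 mm², y = 90 mm, Ī = 73 695 000 mm⁴.
By symmetry the centroid is at mid-height, ȳ = 90 mm.
All pieces are centred on the centroidal x-axis, so I = ΣĪ (holes subtracted) = 18 645 000 mm⁴.
Repeating about the centroidal y-axis gives I_y = 20 265 000 mm⁴.

I_x ≈ 1.9 × 10⁷ mm⁴, I_y ≈ 2.0 × 10⁷ mm⁴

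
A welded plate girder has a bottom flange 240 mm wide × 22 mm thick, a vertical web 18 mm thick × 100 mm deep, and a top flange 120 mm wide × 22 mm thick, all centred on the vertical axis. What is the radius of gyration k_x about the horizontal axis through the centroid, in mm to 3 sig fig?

Break the section into simple shapes (no overlaps), measuring from the bottom-left corner of the bounding box.
Bottom plate: 240 × 22, A = 5 280 mm², y = 11 mm, Ī = 212 960 mm⁴.
Web plate: 18 × 100, A = 1 800 mm², y = 72 mm, Ī = 1 500 000 mm⁴.
Top plate: 120 × 22, A = 2 640 mm², y = 133 mm, Ī = 106 480 mm⁴.
Centroid: ȳ = ΣA·y / ΣA = 55.432 mm.
Transfer each piece to the horizontal axis through the centroid using Ī + A·d² with d = y − 55.432:
  bottom plate: d = -44.432 mm → contributes +10 636 796 mm⁴
  web plate: d = 16.568 mm → contributes +1 994 092 mm⁴
  top plate: d = 77.568 mm → contributes +15 990 777 mm⁴
Total I = 28 621 665 mm⁴.
Radius of gyration: k = √(I/A) = √(28 621 665 / 9 720) = 54.264 mm.

k_x ≈ 54.3 mm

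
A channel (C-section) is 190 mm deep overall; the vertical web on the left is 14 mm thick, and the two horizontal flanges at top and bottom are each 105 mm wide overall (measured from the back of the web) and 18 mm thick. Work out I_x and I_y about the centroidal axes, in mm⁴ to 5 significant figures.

Break the section into simple shapes (no overlaps), measuring from the bottom-left corner of the bounding box.
Web: 14 × 190, A = 2 660 mm², y = 95 mm, Ī = 8 002 167 mm⁴.
Top flange (beyond web): 91 × 18, A = 1 638 mm², y = 181 mm, Ī = 44 226 mm⁴.
Bottom flange (beyond web): 91 × 18, A = 1 638 mm², y = 9 mm, Ī = 44 226 mm⁴.
By symmetry the centroid is at mid-height, ȳ = 95 mm.
Transfer each piece to the centroidal x-axis using Ī + A·d² with d = y − 95:
  web: d = 0 mm → contributes +8 002 167 mm⁴
  top flange (beyond web): d = 86 mm → contributes +12 158 874 mm⁴
  bottom flange (beyond web): d = -86 mm → contributes +12 158 874 mm⁴
Total I = 32 319 915 mm⁴.
For the y-axis: x̄ = 35.97406 mm.
Repeating about the centroidal y-axis gives I_y = 6 350 387 mm⁴.

I_x ≈ 3.2320 × 10⁷ mm⁴, I_y ≈ 6.3504 × 10⁶ mm⁴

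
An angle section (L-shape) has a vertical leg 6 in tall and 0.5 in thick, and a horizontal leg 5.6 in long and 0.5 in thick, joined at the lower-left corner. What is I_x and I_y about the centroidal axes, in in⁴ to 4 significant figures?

I_x ≈ 19.48 in⁴, I_y ≈ 16.40 in⁴

Treat the section as a set of non-overlapping primitives; coordinates are from the bounding-box lower-left.
Vertical leg: 0.5 × 6, A = 3 in², y = 3 in, Ī = 9 in⁴.
Horizontal leg (remainder): 5.1 × 0.5, A = 2.55 in², y = 0.25 in, Ī = 0.053125 in⁴.
Centroid: ȳ = ΣA·y / ΣA = 1.73649 in.
Transfer each piece to the centroidal x-axis using Ī + A·d² with d = y − 1.73649:
  vertical leg: d = 1.26351 in → contributes +13.7894 in⁴
  horizontal leg (remainder): d = -1.48649 in → contributes +5.68771 in⁴
Total I = 19.4771 in⁴.
For the y-axis: x̄ = 1.53649 in.
Repeating about the centroidal y-axis gives I_y = 16.3961 in⁴.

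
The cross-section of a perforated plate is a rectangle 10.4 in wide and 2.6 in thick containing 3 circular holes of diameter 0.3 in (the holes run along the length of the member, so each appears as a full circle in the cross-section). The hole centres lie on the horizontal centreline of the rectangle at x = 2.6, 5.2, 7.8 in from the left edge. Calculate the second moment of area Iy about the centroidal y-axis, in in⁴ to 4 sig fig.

Decompose the section into non-overlapping parts with the origin at the bottom-left of its bounding rectangle.
Plate: 10.4 × 2.6, A = 27.04 in², x = 5.2 in, Ī = 243.721 in⁴.
Hole 1 (subtracted): ⌀0.3, A = 0.0706858 in², x = 2.6 in, Ī = 0.000397608 in⁴.
Hole 2 (subtracted): ⌀0.3, A = 0.0706858 in², x = 5.2 in, Ī = 0.000397608 in⁴.
Hole 3 (subtracted): ⌀0.3, A = 0.0706858 in², x = 7.8 in, Ī = 0.000397608 in⁴.
By symmetry the centroid is at mid-width, x̄ = 5.2 in.
Transfer each piece to the centroidal y-axis using Ī + A·d² with d = x − 5.2:
  plate: d = 0 in → contributes +243.721 in⁴
  hole 1: d = -2.6 in → contributes −0.478234 in⁴
  hole 2: d = 0 in → contributes −0.000397608 in⁴
  hole 3: d = 2.6 in → contributes −0.478234 in⁴
Total I = 242.764 in⁴.

Iy ≈ 242.8 in⁴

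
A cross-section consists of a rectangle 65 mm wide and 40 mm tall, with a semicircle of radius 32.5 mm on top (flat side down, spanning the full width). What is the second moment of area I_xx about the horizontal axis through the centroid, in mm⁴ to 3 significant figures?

Break the section into simple shapes (no overlaps), measuring from the bottom-left corner of the bounding box.
Rectangular body: 65 × 40, A = 2 600 mm², y = 20 mm, Ī = 346 667 mm⁴.
Semicircular cap: semicircle r = 32.5, A = 1659.2 mm², y = 53.793 mm, Ī = 122 452 mm⁴.
Centroid: ȳ = ΣA·y / ΣA = 33.164 mm.
Transfer each piece to the horizontal axis through the centroid using Ī + A·d² with d = y − 33.164:
  rectangular body: d = -13.164 mm → contributes +797 239 mm⁴
  semicircular cap: d = 20.629 mm → contributes +828 527 mm⁴
Total I = 1 625 766 mm⁴.

I_xx ≈ 1.63 × 10⁶ mm⁴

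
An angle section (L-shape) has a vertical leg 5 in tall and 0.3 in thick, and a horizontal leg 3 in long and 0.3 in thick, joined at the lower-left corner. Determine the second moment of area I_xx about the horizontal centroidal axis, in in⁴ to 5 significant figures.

I_xx ≈ 6.0358 in⁴

Break the section into simple shapes (no overlaps), measuring from the bottom-left corner of the bounding box.
Vertical leg: 0.3 × 5, A = 1.5 in², y = 2.5 in, Ī = 3.125 in⁴.
Horizontal leg (remainder): 2.7 × 0.3, A = 0.81 in², y = 0.15 in, Ī = 0.006075 in⁴.
Centroid: ȳ = ΣA·y / ΣA = 1.675974 in.
Transfer each piece to the horizontal centroidal axis using Ī + A·d² with d = y − 1.675974:
  vertical leg: d = 0.824026 in → contributes +4.143528 in⁴
  horizontal leg (remainder): d = -1.525974 in → contributes +1.892238 in⁴
Total I = 6.035767 in⁴.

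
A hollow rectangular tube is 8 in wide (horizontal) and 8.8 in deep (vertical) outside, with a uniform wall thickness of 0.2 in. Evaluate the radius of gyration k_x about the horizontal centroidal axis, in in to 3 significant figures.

k_x ≈ 3.47 in

Decompose the section into non-overlapping parts with the origin at the bottom-left of its bounding rectangle.
Outer rectangle: 8 × 8.8, A = 70.4 in², y = 4.4 in, Ī = 454.31 in⁴.
Inner void (subtracted): 7.6 × 8.4, A = 63.84 in², y = 4.4 in, Ī = 375.38 in⁴.
By symmetry the centroid is at mid-height, ȳ = 4.4 in.
All pieces are centred on the horizontal centroidal axis, so I = ΣĪ (holes subtracted) = 78.935 in⁴.
Radius of gyration: k = √(I/A) = √(78.935 / 6.56) = 3.4688 in.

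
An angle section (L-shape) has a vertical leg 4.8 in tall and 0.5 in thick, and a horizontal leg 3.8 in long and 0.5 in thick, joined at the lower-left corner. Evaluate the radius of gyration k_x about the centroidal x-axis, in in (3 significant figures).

Split into non-overlapping primitives; take the origin at the lower-left of the bounding box.
Vertical leg: 0.5 × 4.8, A = 2.4 in², y = 2.4 in, Ī = 4.608 in⁴.
Horizontal leg (remainder): 3.3 × 0.5, A = 1.65 in², y = 0.25 in, Ī = 0.034375 in⁴.
Centroid: ȳ = ΣA·y / ΣA = 1.5241 in.
Transfer each piece to the centroidal x-axis using Ī + A·d² with d = y − 1.5241:
  vertical leg: d = 0.87593 in → contributes +6.4494 in⁴
  horizontal leg (remainder): d = -1.2741 in → contributes +2.7128 in⁴
Total I = 9.1622 in⁴.
Radius of gyration: k = √(I/A) = √(9.1622 / 4.05) = 1.5041 in.

k_x ≈ 1.50 in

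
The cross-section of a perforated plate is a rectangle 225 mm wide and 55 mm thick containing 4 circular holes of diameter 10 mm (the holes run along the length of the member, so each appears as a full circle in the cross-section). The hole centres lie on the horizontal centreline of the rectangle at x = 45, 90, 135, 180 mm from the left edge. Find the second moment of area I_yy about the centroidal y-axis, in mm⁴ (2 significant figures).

Break the section into simple shapes (no overlaps), measuring from the bottom-left corner of the bounding box.
Plate: 225 × 55, A = 12 375 mm², x = 112.5 mm, Ī = 52 207 031 mm⁴.
Hole 1 (subtracted): ⌀10, A = 78.54 mm², x = 45 mm, Ī = 490.9 mm⁴.
Hole 2 (subtracted): ⌀10, A = 78.54 mm², x = 90 mm, Ī = 490.9 mm⁴.
Hole 3 (subtracted): ⌀10, A = 78.54 mm², x = 135 mm, Ī = 490.9 mm⁴.
Hole 4 (subtracted): ⌀10, A = 78.54 mm², x = 180 mm, Ī = 490.9 mm⁴.
By symmetry the centroid is at mid-width, x̄ = 112.5 mm.
Transfer each piece to the centroidal y-axis using Ī + A·d² with d = x − 112.5:
  plate: d = 0 mm → contributes +52 207 031 mm⁴
  hole 1: d = -67.5 mm → contributes −358 338 mm⁴
  hole 2: d = -22.5 mm → contributes −40 252 mm⁴
  hole 3: d = 22.5 mm → contributes −40 252 mm⁴
  hole 4: d = 67.5 mm → contributes −358 338 mm⁴
Total I = 51 409 852 mm⁴.

I_yy ≈ 5.1 × 10⁷ mm⁴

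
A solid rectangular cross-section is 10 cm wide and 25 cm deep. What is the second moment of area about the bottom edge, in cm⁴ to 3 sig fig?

The section: 10 × 25, A = 250 cm², y = 12.5 cm, Ī = 13 021 cm⁴.
Transfer it to a horizontal axis along the bottom face using Ī + A·d² with d = y − 0:
  the section: d = 12.5 cm → contributes +52 083 cm⁴
Total I = 52 083 cm⁴.

I_base ≈ 5.21 × 10⁴ cm⁴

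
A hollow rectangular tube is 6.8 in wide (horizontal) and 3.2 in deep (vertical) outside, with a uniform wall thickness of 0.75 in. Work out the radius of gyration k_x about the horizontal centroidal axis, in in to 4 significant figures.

k_x ≈ 1.134 in

Break the section into simple shapes (no overlaps), measuring from the bottom-left corner of the bounding box.
Outer rectangle: 6.8 × 3.2, A = 21.76 in², y = 1.6 in, Ī = 18.5685 in⁴.
Inner void (subtracted): 5.3 × 1.7, A = 9.01 in², y = 1.6 in, Ī = 2.16991 in⁴.
By symmetry the centroid is at mid-height, ȳ = 1.6 in.
All pieces are centred on the horizontal centroidal axis, so I = ΣĪ (holes subtracted) = 16.3986 in⁴.
Radius of gyration: k = √(I/A) = √(16.3986 / 12.75) = 1.13409 in.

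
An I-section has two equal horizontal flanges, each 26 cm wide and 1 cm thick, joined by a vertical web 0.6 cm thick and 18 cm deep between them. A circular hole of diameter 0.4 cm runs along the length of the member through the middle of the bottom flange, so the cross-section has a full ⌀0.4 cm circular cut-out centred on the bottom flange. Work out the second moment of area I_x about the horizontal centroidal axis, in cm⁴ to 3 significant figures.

Treat the section as a set of non-overlapping primitives; coordinates are from the bounding-box lower-left.
Bottom flange: 26 × 1, A = 26 cm², y = 0.5 cm, Ī = 2.1667 cm⁴.
Web: 0.6 × 18, A = 10.8 cm², y = 10 cm, Ī = 291.6 cm⁴.
Top flange: 26 × 1, A = 26 cm², y = 19.5 cm, Ī = 2.1667 cm⁴.
Hole (subtracted): ⌀0.4, A = 0.12566 cm², y = 0.5 cm, Ī = 0.0012566 cm⁴.
Centroid: ȳ = ΣA·y / ΣA = 10.019 cm.
Transfer each piece to the horizontal centroidal axis using Ī + A·d² with d = y − 10.019:
  bottom flange: d = -9.519 cm → contributes +2358.1 cm⁴
  web: d = -0.019048 cm → contributes +291.6 cm⁴
  top flange: d = 9.481 cm → contributes +2339.3 cm⁴
  hole: d = -9.519 cm → contributes −11.388 cm⁴
Total I = 4977.6 cm⁴.

I_x ≈ 4980 cm⁴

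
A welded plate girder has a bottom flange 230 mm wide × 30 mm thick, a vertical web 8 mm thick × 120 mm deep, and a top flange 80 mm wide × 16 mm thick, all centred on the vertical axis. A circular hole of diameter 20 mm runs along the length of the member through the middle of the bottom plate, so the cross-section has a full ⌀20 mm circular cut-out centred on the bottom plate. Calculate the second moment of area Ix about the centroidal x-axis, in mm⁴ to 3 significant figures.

Treat the section as a set of non-overlapping primitives; coordinates are from the bounding-box lower-left.
Bottom plate: 230 × 30, A = 6 900 mm², y = 15 mm, Ī = 517 500 mm⁴.
Web plate: 8 × 120, A = 960 mm², y = 90 mm, Ī = 1 152 000 mm⁴.
Top plate: 80 × 16, A = 1 280 mm², y = 158 mm, Ī = 27 307 mm⁴.
Hole (subtracted): ⌀20, A = 314.16 mm², y = 15 mm, Ī = 7 854 mm⁴.
Centroid: ȳ = ΣA·y / ΣA = 43.897 mm.
Transfer each piece to the centroidal x-axis using Ī + A·d² with d = y − 43.897:
  bottom plate: d = -28.897 mm → contributes +6 279 238 mm⁴
  web plate: d = 46.103 mm → contributes +3 192 470 mm⁴
  top plate: d = 114.1 mm → contributes +16 692 270 mm⁴
  hole: d = -28.897 mm → contributes −270 188 mm⁴
Total I = 25 893 791 mm⁴.

Ix ≈ 2.59 × 10⁷ mm⁴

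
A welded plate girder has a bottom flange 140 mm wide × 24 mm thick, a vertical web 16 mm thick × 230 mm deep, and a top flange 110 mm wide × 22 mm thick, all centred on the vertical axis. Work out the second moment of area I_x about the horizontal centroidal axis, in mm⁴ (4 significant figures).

I_x ≈ 1.075 × 10⁸ mm⁴

Treat the section as a set of non-overlapping primitives; coordinates are from the bounding-box lower-left.
Bottom plate: 140 × 24, A = 3 360 mm², y = 12 mm, Ī = 161 280 mm⁴.
Web plate: 16 × 230, A = 3 680 mm², y = 139 mm, Ī = 16 222 667 mm⁴.
Top plate: 110 × 22, A = 2 420 mm², y = 265 mm, Ī = 97606.7 mm⁴.
Centroid: ȳ = ΣA·y / ΣA = 126.125 mm.
Transfer each piece to the horizontal centroidal axis using Ī + A·d² with d = y − 126.125:
  bottom plate: d = -114.125 mm → contributes +43 923 450 mm⁴
  web plate: d = 12.8753 mm → contributes +16 832 709 mm⁴
  top plate: d = 138.875 mm → contributes +46 770 547 mm⁴
Total I = 107 526 706 mm⁴.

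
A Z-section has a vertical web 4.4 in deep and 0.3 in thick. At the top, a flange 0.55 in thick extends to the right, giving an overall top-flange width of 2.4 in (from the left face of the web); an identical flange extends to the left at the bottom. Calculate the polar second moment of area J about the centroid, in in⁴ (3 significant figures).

J ≈ 14.9 in⁴

Treat the section as a set of non-overlapping primitives; coordinates are from the bounding-box lower-left.
Web: 0.3 × 4.4, A = 1.32 in², y = 2.2 in, Ī = 2.1296 in⁴.
Top flange (beyond web): 2.1 × 0.55, A = 1.155 in², y = 4.125 in, Ī = 0.029116 in⁴.
Bottom flange (beyond web): 2.1 × 0.55, A = 1.155 in², y = 0.275 in, Ī = 0.029116 in⁴.
Centroid: ȳ = ΣA·y / ΣA = 2.2 in.
Transfer each piece to the centroidal x-axis using Ī + A·d² with d = y − 2.2:
  web: d = 0 in → contributes +2.1296 in⁴
  top flange (beyond web): d = 1.925 in → contributes +4.3091 in⁴
  bottom flange (beyond web): d = -1.925 in → contributes +4.3091 in⁴
Total I = 10.748 in⁴.
For the y-axis: x̄ = 2.25 in.
Repeating about the centroidal y-axis gives I_y = 4.1852 in⁴.
Polar second moment: J = I_x + I_y = 14.933 in⁴.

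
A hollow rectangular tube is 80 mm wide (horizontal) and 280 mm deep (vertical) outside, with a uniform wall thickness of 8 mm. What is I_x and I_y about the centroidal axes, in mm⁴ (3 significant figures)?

I_x ≈ 4.82 × 10⁷ mm⁴, I_y ≈ 6.18 × 10⁶ mm⁴

Split into non-overlapping primitives; take the origin at the lower-left of the bounding box.
Outer rectangle: 80 × 280, A = 22 400 mm², y = 140 mm, Ī = 146 346 667 mm⁴.
Inner void (subtracted): 64 × 264, A = 16 896 mm², y = 140 mm, Ī = 98 131 968 mm⁴.
By symmetry the centroid is at mid-height, ȳ = 140 mm.
All pieces are centred on the centroidal x-axis, so I = ΣĪ (holes subtracted) = 48 214 699 mm⁴.
Repeating about the centroidal y-axis gives I_y = 6 179 499 mm⁴.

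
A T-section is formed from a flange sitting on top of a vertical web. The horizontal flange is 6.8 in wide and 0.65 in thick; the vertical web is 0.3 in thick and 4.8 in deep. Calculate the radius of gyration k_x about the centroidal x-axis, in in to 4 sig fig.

k_x ≈ 1.369 in

Split into non-overlapping primitives; take the origin at the lower-left of the bounding box.
Flange: 6.8 × 0.65, A = 4.42 in², y = 5.125 in, Ī = 0.155621 in⁴.
Web: 0.3 × 4.8, A = 1.44 in², y = 2.4 in, Ī = 2.7648 in⁴.
Centroid: ȳ = ΣA·y / ΣA = 4.45538 in.
Transfer each piece to the centroidal x-axis using Ī + A·d² with d = y − 4.45538:
  flange: d = 0.669625 in → contributes +2.13754 in⁴
  web: d = -2.05538 in → contributes +8.84818 in⁴
Total I = 10.9857 in⁴.
Radius of gyration: k = √(I/A) = √(10.9857 / 5.86) = 1.3692 in.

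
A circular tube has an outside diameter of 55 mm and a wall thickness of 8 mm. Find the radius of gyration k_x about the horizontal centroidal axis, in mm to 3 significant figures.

k_x ≈ 16.9 mm

Decompose the section into non-overlapping parts with the origin at the bottom-left of its bounding rectangle.
Outer circle: ⌀55, A = 2375.8 mm², y = 27.5 mm, Ī = 449 180 mm⁴.
Bore (subtracted): ⌀39, A = 1194.6 mm², y = 27.5 mm, Ī = 113 561 mm⁴.
By symmetry the centroid is at mid-height, ȳ = 27.5 mm.
All pieces are centred on the horizontal centroidal axis, so I = ΣĪ (holes subtracted) = 335 619 mm⁴.
Radius of gyration: k = √(I/A) = √(335 619 / 1181.2) = 16.856 mm.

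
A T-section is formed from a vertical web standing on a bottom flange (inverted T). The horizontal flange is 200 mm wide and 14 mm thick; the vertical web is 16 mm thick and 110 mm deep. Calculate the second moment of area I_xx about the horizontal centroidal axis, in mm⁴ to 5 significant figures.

I_xx ≈ 5.9746 × 10⁶ mm⁴

Decompose the section into non-overlapping parts with the origin at the bottom-left of its bounding rectangle.
Flange: 200 × 14, A = 2 800 mm², y = 7 mm, Ī = 45733.33 mm⁴.
Web: 16 × 110, A = 1 760 mm², y = 69 mm, Ī = 1 774 667 mm⁴.
Centroid: ȳ = ΣA·y / ΣA = 30.92982 mm.
Transfer each piece to the horizontal centroidal axis using Ī + A·d² with d = y − 30.92982:
  flange: d = -23.92982 mm → contributes +1 649 116 mm⁴
  web: d = 38.07018 mm → contributes +4 325 502 mm⁴
Total I = 5 974 618 mm⁴.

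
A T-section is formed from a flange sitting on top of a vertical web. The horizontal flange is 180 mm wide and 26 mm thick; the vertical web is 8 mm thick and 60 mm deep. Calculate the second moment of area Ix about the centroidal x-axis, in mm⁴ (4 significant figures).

Decompose the section into non-overlapping parts with the origin at the bottom-left of its bounding rectangle.
Flange: 180 × 26, A = 4 680 mm², y = 73 mm, Ī = 263 640 mm⁴.
Web: 8 × 60, A = 480 mm², y = 30 mm, Ī = 144 000 mm⁴.
Centroid: ȳ = ΣA·y / ΣA = 69 mm.
Transfer each piece to the centroidal x-axis using Ī + A·d² with d = y − 69:
  flange: d = 4 mm → contributes +338 520 mm⁴
  web: d = -39 mm → contributes +874 080 mm⁴
Total I = 1 212 600 mm⁴.

Ix ≈ 1.213 × 10⁶ mm⁴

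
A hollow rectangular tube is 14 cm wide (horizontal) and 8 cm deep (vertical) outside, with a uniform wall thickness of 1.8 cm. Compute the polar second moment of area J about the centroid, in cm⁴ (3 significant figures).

Split into non-overlapping primitives; take the origin at the lower-left of the bounding box.
Outer rectangle: 14 × 8, A = 112 cm², y = 4 cm, Ī = 597.33 cm⁴.
Inner void (subtracted): 10.4 × 4.4, A = 45.76 cm², y = 4 cm, Ī = 73.826 cm⁴.
By symmetry the centroid is at mid-height, ȳ = 4 cm.
All pieces are centred on the centroidal x-axis, so I = ΣĪ (holes subtracted) = 523.51 cm⁴.
Repeating about the centroidal y-axis gives I_y = 1416.9 cm⁴.
Polar second moment: J = I_x + I_y = 1940.4 cm⁴.

J ≈ 1940 cm⁴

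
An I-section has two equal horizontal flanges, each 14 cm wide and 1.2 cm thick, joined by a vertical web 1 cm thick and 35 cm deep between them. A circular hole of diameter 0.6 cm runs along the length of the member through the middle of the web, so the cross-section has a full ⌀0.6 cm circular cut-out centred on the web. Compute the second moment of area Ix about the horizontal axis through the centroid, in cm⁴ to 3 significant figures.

Split into non-overlapping primitives; take the origin at the lower-left of the bounding box.
Bottom flange: 14 × 1.2, A = 16.8 cm², y = 0.6 cm, Ī = 2.016 cm⁴.
Web: 1 × 35, A = 35 cm², y = 18.7 cm, Ī = 3572.9 cm⁴.
Top flange: 14 × 1.2, A = 16.8 cm², y = 36.8 cm, Ī = 2.016 cm⁴.
Hole (subtracted): ⌀0.6, A = 0.28274 cm², y = 18.7 cm, Ī = 0.0063617 cm⁴.
By symmetry the centroid is at mid-height, ȳ = 18.7 cm.
Transfer each piece to the horizontal axis through the centroid using Ī + A·d² with d = y − 18.7:
  bottom flange: d = -18.1 cm → contributes +5505.9 cm⁴
  web: d = 0 cm → contributes +3572.9 cm⁴
  top flange: d = 18.1 cm → contributes +5505.9 cm⁴
  hole: d = 0 cm → contributes −0.0063617 cm⁴
Total I = 14 585 cm⁴.

Ix ≈ 1.46 × 10⁴ cm⁴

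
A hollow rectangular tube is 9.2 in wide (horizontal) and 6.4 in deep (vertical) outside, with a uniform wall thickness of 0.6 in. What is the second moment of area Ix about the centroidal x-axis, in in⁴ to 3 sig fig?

Decompose the section into non-overlapping parts with the origin at the bottom-left of its bounding rectangle.
Outer rectangle: 9.2 × 6.4, A = 58.88 in², y = 3.2 in, Ī = 200.98 in⁴.
Inner void (subtracted): 8 × 5.2, A = 41.6 in², y = 3.2 in, Ī = 93.739 in⁴.
By symmetry the centroid is at mid-height, ȳ = 3.2 in.
All pieces are centred on the centroidal x-axis, so I = ΣĪ (holes subtracted) = 107.24 in⁴.

Ix ≈ 107 in⁴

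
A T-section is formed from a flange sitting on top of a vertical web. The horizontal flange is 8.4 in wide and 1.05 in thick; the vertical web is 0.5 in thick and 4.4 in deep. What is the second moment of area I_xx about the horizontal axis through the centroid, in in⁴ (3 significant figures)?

I_xx ≈ 17.4 in⁴

Treat the section as a set of non-overlapping primitives; coordinates are from the bounding-box lower-left.
Flange: 8.4 × 1.05, A = 8.82 in², y = 4.925 in, Ī = 0.81034 in⁴.
Web: 0.5 × 4.4, A = 2.2 in², y = 2.2 in, Ī = 3.5493 in⁴.
Centroid: ȳ = ΣA·y / ΣA = 4.381 in.
Transfer each piece to the horizontal axis through the centroid using Ī + A·d² with d = y − 4.381:
  flange: d = 0.54401 in → contributes +3.4206 in⁴
  web: d = -2.181 in → contributes +14.014 in⁴
Total I = 17.435 in⁴.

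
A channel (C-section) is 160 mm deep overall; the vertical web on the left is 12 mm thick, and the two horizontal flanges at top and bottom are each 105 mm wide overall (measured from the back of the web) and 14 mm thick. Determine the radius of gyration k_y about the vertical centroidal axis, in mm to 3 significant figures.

Treat the section as a set of non-overlapping primitives; coordinates are from the bounding-box lower-left.
Web: 12 × 160, A = 1 920 mm², x = 6 mm, Ī = 23 040 mm⁴.
Top flange (beyond web): 93 × 14, A = 1 302 mm², x = 58.5 mm, Ī = 938 417 mm⁴.
Bottom flange (beyond web): 93 × 14, A = 1 302 mm², x = 58.5 mm, Ī = 938 417 mm⁴.
Centroid: x̄ = ΣA·x / ΣA = 36.219 mm.
Transfer each piece to the vertical centroidal axis using Ī + A·d² with d = x − 36.219:
  web: d = -30.219 mm → contributes +1 776 341 mm⁴
  top flange (beyond web): d = 22.281 mm → contributes +1 584 795 mm⁴
  bottom flange (beyond web): d = 22.281 mm → contributes +1 584 795 mm⁴
Total I = 4 945 931 mm⁴.
Radius of gyration: k = √(I/A) = √(4 945 931 / 4 524) = 33.065 mm.

k_y ≈ 33.1 mm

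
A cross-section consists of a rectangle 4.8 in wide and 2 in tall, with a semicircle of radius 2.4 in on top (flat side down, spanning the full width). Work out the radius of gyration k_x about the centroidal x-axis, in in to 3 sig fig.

k_x ≈ 1.18 in

Break the section into simple shapes (no overlaps), measuring from the bottom-left corner of the bounding box.
Rectangular body: 4.8 × 2, A = 9.6 in², y = 1 in, Ī = 3.2 in⁴.
Semicircular cap: semicircle r = 2.4, A = 9.0478 in², y = 3.0186 in, Ī = 3.6415 in⁴.
Centroid: ȳ = ΣA·y / ΣA = 1.9794 in.
Transfer each piece to the centroidal x-axis using Ī + A·d² with d = y − 1.9794:
  rectangular body: d = -0.97941 in → contributes +12.409 in⁴
  semicircular cap: d = 1.0392 in → contributes +13.412 in⁴
Total I = 25.821 in⁴.
Radius of gyration: k = √(I/A) = √(25.821 / 18.648) = 1.1767 in.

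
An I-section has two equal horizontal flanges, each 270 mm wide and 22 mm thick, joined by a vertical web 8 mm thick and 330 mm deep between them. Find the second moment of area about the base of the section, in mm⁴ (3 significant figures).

Split into non-overlapping primitives; take the origin at the lower-left of the bounding box.
Bottom flange: 270 × 22, A = 5 940 mm², y = 11 mm, Ī = 239 580 mm⁴.
Web: 8 × 330, A = 2 640 mm², y = 187 mm, Ī = 23 958 000 mm⁴.
Top flange: 270 × 22, A = 5 940 mm², y = 363 mm, Ī = 239 580 mm⁴.
Transfer each piece to a horizontal axis along the bottom face using Ī + A·d² with d = y − 0:
  bottom flange: d = 11 mm → contributes +958 320 mm⁴
  web: d = 187 mm → contributes +116 276 160 mm⁴
  top flange: d = 363 mm → contributes +782 947 440 mm⁴
Total I = 900 181 920 mm⁴.

I_base ≈ 9.00 × 10⁸ mm⁴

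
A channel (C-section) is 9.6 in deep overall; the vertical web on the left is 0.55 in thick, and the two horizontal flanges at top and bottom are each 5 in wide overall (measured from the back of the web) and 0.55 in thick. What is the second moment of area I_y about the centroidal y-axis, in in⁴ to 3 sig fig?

Treat the section as a set of non-overlapping primitives; coordinates are from the bounding-box lower-left.
Web: 0.55 × 9.6, A = 5.28 in², x = 0.275 in, Ī = 0.1331 in⁴.
Top flange (beyond web): 4.45 × 0.55, A = 2.4475 in², x = 2.775 in, Ī = 4.0389 in⁴.
Bottom flange (beyond web): 4.45 × 0.55, A = 2.4475 in², x = 2.775 in, Ī = 4.0389 in⁴.
Centroid: x̄ = ΣA·x / ΣA = 1.4777 in.
Transfer each piece to the centroidal y-axis using Ī + A·d² with d = x − 1.4777:
  web: d = -1.2027 in → contributes +7.7706 in⁴
  top flange (beyond web): d = 1.2973 in → contributes +8.158 in⁴
  bottom flange (beyond web): d = 1.2973 in → contributes +8.158 in⁴
Total I = 24.087 in⁴.

I_y ≈ 24.1 in⁴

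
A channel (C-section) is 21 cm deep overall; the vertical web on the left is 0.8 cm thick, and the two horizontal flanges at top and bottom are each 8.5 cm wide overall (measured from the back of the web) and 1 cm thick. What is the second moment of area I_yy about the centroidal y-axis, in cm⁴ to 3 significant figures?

Break the section into simple shapes (no overlaps), measuring from the bottom-left corner of the bounding box.
Web: 0.8 × 21, A = 16.8 cm², x = 0.4 cm, Ī = 0.896 cm⁴.
Top flange (beyond web): 7.7 × 1, A = 7.7 cm², x = 4.65 cm, Ī = 38.044 cm⁴.
Bottom flange (beyond web): 7.7 × 1, A = 7.7 cm², x = 4.65 cm, Ī = 38.044 cm⁴.
Centroid: x̄ = ΣA·x / ΣA = 2.4326 cm.
Transfer each piece to the centroidal y-axis using Ī + A·d² with d = x − 2.4326:
  web: d = -2.0326 cm → contributes +70.305 cm⁴
  top flange (beyond web): d = 2.2174 cm → contributes +75.904 cm⁴
  bottom flange (beyond web): d = 2.2174 cm → contributes +75.904 cm⁴
Total I = 222.11 cm⁴.

I_yy ≈ 222 cm⁴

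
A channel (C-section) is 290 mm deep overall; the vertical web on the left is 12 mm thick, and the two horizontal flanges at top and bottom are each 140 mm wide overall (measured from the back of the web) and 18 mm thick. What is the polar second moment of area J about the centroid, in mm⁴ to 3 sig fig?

Treat the section as a set of non-overlapping primitives; coordinates are from the bounding-box lower-left.
Web: 12 × 290, A = 3 480 mm², y = 145 mm, Ī = 24 389 000 mm⁴.
Top flange (beyond web): 128 × 18, A = 2 304 mm², y = 281 mm, Ī = 62 208 mm⁴.
Bottom flange (beyond web): 128 × 18, A = 2 304 mm², y = 9 mm, Ī = 62 208 mm⁴.
By symmetry the centroid is at mid-height, ȳ = 145 mm.
Transfer each piece to the centroidal x-axis using Ī + A·d² with d = y − 145:
  web: d = 0 mm → contributes +24 389 000 mm⁴
  top flange (beyond web): d = 136 mm → contributes +42 676 992 mm⁴
  bottom flange (beyond web): d = -136 mm → contributes +42 676 992 mm⁴
Total I = 109 742 984 mm⁴.
For the y-axis: x̄ = 45.881 mm.
Repeating about the centroidal y-axis gives I_y = 16 048 302 mm⁴.
Polar second moment: J = I_x + I_y = 125 791 286 mm⁴.

J ≈ 1.26 × 10⁸ mm⁴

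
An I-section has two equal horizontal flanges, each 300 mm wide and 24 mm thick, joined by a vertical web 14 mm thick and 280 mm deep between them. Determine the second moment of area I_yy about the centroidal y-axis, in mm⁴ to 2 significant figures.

I_yy ≈ 1.1 × 10⁸ mm⁴

Decompose the section into non-overlapping parts with the origin at the bottom-left of its bounding rectangle.
Bottom flange: 300 × 24, A = 7 200 mm², x = 150 mm, Ī = 54 000 000 mm⁴.
Web: 14 × 280, A = 3 920 mm², x = 150 mm, Ī = 64 027 mm⁴.
Top flange: 300 × 24, A = 7 200 mm², x = 150 mm, Ī = 54 000 000 mm⁴.
By symmetry the centroid is at mid-width, x̄ = 150 mm.
All pieces are centred on the centroidal y-axis, so I = ΣĪ = 108 064 027 mm⁴.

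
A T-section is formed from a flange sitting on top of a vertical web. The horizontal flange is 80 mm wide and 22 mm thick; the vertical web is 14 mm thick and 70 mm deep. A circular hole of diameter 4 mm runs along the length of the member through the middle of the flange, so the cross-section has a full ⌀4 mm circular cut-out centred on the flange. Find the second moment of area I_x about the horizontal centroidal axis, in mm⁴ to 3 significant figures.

Split into non-overlapping primitives; take the origin at the lower-left of the bounding box.
Flange: 80 × 22, A = 1 760 mm², y = 81 mm, Ī = 70 987 mm⁴.
Web: 14 × 70, A = 980 mm², y = 35 mm, Ī = 400 167 mm⁴.
Hole (subtracted): ⌀4, A = 12.566 mm², y = 81 mm, Ī = 12.566 mm⁴.
Centroid: ȳ = ΣA·y / ΣA = 64.472 mm.
Transfer each piece to the horizontal centroidal axis using Ī + A·d² with d = y − 64.472:
  flange: d = 16.528 mm → contributes +551 795 mm⁴
  web: d = -29.472 mm → contributes +1 251 373 mm⁴
  hole: d = 16.528 mm → contributes −3445.5 mm⁴
Total I = 1 799 722 mm⁴.

I_x ≈ 1.80 × 10⁶ mm⁴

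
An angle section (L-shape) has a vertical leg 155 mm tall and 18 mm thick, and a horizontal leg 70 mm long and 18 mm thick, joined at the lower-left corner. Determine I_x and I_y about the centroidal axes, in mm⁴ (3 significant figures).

I_x ≈ 8.90 × 10⁶ mm⁴, I_y ≈ 1.14 × 10⁶ mm⁴

Split into non-overlapping primitives; take the origin at the lower-left of the bounding box.
Vertical leg: 18 × 155, A = 2 790 mm², y = 77.5 mm, Ī = 5 585 813 mm⁴.
Horizontal leg (remainder): 52 × 18, A = 936 mm², y = 9 mm, Ī = 25 272 mm⁴.
Centroid: ȳ = ΣA·y / ΣA = 60.292 mm.
Transfer each piece to the centroidal x-axis using Ī + A·d² with d = y − 60.292:
  vertical leg: d = 17.208 mm → contributes +6 411 948 mm⁴
  horizontal leg (remainder): d = -51.292 mm → contributes +2 487 792 mm⁴
Total I = 8 899 740 mm⁴.
For the y-axis: x̄ = 17.792 mm.
Repeating about the centroidal y-axis gives I_y = 1 144 807 mm⁴.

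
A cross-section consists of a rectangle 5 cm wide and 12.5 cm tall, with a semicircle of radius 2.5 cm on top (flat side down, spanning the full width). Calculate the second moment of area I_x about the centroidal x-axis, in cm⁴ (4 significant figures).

Treat the section as a set of non-overlapping primitives; coordinates are from the bounding-box lower-left.
Rectangular body: 5 × 12.5, A = 62.5 cm², y = 6.25 cm, Ī = 813.802 cm⁴.
Semicircular cap: semicircle r = 2.5, A = 9.81748 cm², y = 13.561 cm, Ī = 4.28738 cm⁴.
Centroid: ȳ = ΣA·y / ΣA = 7.24251 cm.
Transfer each piece to the centroidal x-axis using Ī + A·d² with d = y − 7.24251:
  rectangular body: d = -0.992511 cm → contributes +875.369 cm⁴
  semicircular cap: d = 6.31852 cm → contributes +396.238 cm⁴
Total I = 1271.61 cm⁴.

I_x ≈ 1272 cm⁴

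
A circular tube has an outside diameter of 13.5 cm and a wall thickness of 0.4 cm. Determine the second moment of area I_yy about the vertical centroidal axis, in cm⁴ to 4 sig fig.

Split into non-overlapping primitives; take the origin at the lower-left of the bounding box.
Outer circle: ⌀13.5, A = 143.139 cm², x = 6.75 cm, Ī = 1630.44 cm⁴.
Bore (subtracted): ⌀12.7, A = 126.677 cm², x = 6.75 cm, Ī = 1276.98 cm⁴.
By symmetry the centroid is at mid-width, x̄ = 6.75 cm.
All pieces are centred on the vertical centroidal axis, so I = ΣĪ (holes subtracted) = 353.459 cm⁴.

I_yy ≈ 353.5 cm⁴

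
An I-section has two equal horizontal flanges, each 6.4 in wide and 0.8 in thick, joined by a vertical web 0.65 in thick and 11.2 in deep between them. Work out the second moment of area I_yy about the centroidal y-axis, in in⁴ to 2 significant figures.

I_yy ≈ 35 in⁴

Split into non-overlapping primitives; take the origin at the lower-left of the bounding box.
Bottom flange: 6.4 × 0.8, A = 5.12 in², x = 3.2 in, Ī = 17.48 in⁴.
Web: 0.65 × 11.2, A = 7.28 in², x = 3.2 in, Ī = 0.2563 in⁴.
Top flange: 6.4 × 0.8, A = 5.12 in², x = 3.2 in, Ī = 17.48 in⁴.
By symmetry the centroid is at mid-width, x̄ = 3.2 in.
All pieces are centred on the centroidal y-axis, so I = ΣĪ = 35.21 in⁴.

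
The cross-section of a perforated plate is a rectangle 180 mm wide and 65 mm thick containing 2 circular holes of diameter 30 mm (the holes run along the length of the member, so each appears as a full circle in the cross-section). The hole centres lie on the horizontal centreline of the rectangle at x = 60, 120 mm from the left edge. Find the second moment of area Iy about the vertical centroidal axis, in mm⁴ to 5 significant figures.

Iy ≈ 3.0238 × 10⁷ mm⁴

Decompose the section into non-overlapping parts with the origin at the bottom-left of its bounding rectangle.
Plate: 180 × 65, A = 11 700 mm², x = 90 mm, Ī = 31 590 000 mm⁴.
Hole 1 (subtracted): ⌀30, A = 706.8583 mm², x = 60 mm, Ī = 39760.78 mm⁴.
Hole 2 (subtracted): ⌀30, A = 706.8583 mm², x = 120 mm, Ī = 39760.78 mm⁴.
By symmetry the centroid is at mid-width, x̄ = 90 mm.
Transfer each piece to the vertical centroidal axis using Ī + A·d² with d = x − 90:
  plate: d = 0 mm → contributes +31 590 000 mm⁴
  hole 1: d = -30 mm → contributes −675933.3 mm⁴
  hole 2: d = 30 mm → contributes −675933.3 mm⁴
Total I = 30 238 133 mm⁴.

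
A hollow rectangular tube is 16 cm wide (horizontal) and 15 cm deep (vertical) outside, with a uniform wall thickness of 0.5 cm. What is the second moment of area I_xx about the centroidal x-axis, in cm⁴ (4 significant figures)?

Split into non-overlapping primitives; take the origin at the lower-left of the bounding box.
Outer rectangle: 16 × 15, A = 240 cm², y = 7.5 cm, Ī = 4 500 cm⁴.
Inner void (subtracted): 15 × 14, A = 210 cm², y = 7.5 cm, Ī = 3 430 cm⁴.
By symmetry the centroid is at mid-height, ȳ = 7.5 cm.
All pieces are centred on the centroidal x-axis, so I = ΣĪ (holes subtracted) = 1 070 cm⁴.

I_xx ≈ 1070 cm⁴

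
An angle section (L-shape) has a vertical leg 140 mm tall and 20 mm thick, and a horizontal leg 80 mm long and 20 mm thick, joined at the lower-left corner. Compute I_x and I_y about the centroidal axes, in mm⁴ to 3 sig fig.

I_x ≈ 7.64 × 10⁶ mm⁴, I_y ≈ 1.80 × 10⁶ mm⁴

Decompose the section into non-overlapping parts with the origin at the bottom-left of its bounding rectangle.
Vertical leg: 20 × 140, A = 2 800 mm², y = 70 mm, Ī = 4 573 333 mm⁴.
Horizontal leg (remainder): 60 × 20, A = 1 200 mm², y = 10 mm, Ī = 40 000 mm⁴.
Centroid: ȳ = ΣA·y / ΣA = 52 mm.
Transfer each piece to the centroidal x-axis using Ī + A·d² with d = y − 52:
  vertical leg: d = 18 mm → contributes +5 480 533 mm⁴
  horizontal leg (remainder): d = -42 mm → contributes +2 156 800 mm⁴
Total I = 7 637 333 mm⁴.
For the y-axis: x̄ = 22 mm.
Repeating about the centroidal y-axis gives I_y = 1 797 333 mm⁴.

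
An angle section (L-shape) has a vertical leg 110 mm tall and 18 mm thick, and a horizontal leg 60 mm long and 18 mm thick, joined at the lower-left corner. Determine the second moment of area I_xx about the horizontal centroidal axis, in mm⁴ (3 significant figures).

Decompose the section into non-overlapping parts with the origin at the bottom-left of its bounding rectangle.
Vertical leg: 18 × 110, A = 1 980 mm², y = 55 mm, Ī = 1 996 500 mm⁴.
Horizontal leg (remainder): 42 × 18, A = 756 mm², y = 9 mm, Ī = 20 412 mm⁴.
Centroid: ȳ = ΣA·y / ΣA = 42.289 mm.
Transfer each piece to the horizontal centroidal axis using Ī + A·d² with d = y − 42.289:
  vertical leg: d = 12.711 mm → contributes +2 316 384 mm⁴
  horizontal leg (remainder): d = -33.289 mm → contributes +858 203 mm⁴
Total I = 3 174 587 mm⁴.

I_xx ≈ 3.17 × 10⁶ mm⁴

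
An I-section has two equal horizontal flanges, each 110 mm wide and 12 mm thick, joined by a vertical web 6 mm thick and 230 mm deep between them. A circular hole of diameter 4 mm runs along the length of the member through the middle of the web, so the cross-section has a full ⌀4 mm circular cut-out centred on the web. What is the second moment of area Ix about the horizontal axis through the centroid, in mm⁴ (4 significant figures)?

Break the section into simple shapes (no overlaps), measuring from the bottom-left corner of the bounding box.
Bottom flange: 110 × 12, A = 1 320 mm², y = 6 mm, Ī = 15 840 mm⁴.
Web: 6 × 230, A = 1 380 mm², y = 127 mm, Ī = 6 083 500 mm⁴.
Top flange: 110 × 12, A = 1 320 mm², y = 248 mm, Ī = 15 840 mm⁴.
Hole (subtracted): ⌀4, A = 12.5664 mm², y = 127 mm, Ī = 12.5664 mm⁴.
By symmetry the centroid is at mid-height, ȳ = 127 mm.
Transfer each piece to the horizontal axis through the centroid using Ī + A·d² with d = y − 127:
  bottom flange: d = -121 mm → contributes +19 341 960 mm⁴
  web: d = 0 mm → contributes +6 083 500 mm⁴
  top flange: d = 121 mm → contributes +19 341 960 mm⁴
  hole: d = 0 mm → contributes −12.5664 mm⁴
Total I = 44 767 407 mm⁴.

Ix ≈ 4.477 × 10⁷ mm⁴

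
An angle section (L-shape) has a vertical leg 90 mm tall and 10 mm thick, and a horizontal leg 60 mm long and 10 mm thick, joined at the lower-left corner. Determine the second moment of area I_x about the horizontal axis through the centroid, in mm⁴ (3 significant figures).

I_x ≈ 1.13 × 10⁶ mm⁴

Treat the section as a set of non-overlapping primitives; coordinates are from the bounding-box lower-left.
Vertical leg: 10 × 90, A = 900 mm², y = 45 mm, Ī = 607 500 mm⁴.
Horizontal leg (remainder): 50 × 10, A = 500 mm², y = 5 mm, Ī = 4166.7 mm⁴.
Centroid: ȳ = ΣA·y / ΣA = 30.714 mm.
Transfer each piece to the horizontal axis through the centroid using Ī + A·d² with d = y − 30.714:
  vertical leg: d = 14.286 mm → contributes +791 173 mm⁴
  horizontal leg (remainder): d = -25.714 mm → contributes +334 779 mm⁴
Total I = 1 125 952 mm⁴.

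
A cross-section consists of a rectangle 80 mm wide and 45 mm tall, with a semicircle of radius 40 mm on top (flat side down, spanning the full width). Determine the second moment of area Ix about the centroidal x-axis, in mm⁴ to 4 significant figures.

Ix ≈ 3.195 × 10⁶ mm⁴

Treat the section as a set of non-overlapping primitives; coordinates are from the bounding-box lower-left.
Rectangular body: 80 × 45, A = 3 600 mm², y = 22.5 mm, Ī = 607 500 mm⁴.
Semicircular cap: semicircle r = 40, A = 2513.27 mm², y = 61.9765 mm, Ī = 280 978 mm⁴.
Centroid: ȳ = ΣA·y / ΣA = 38.7295 mm.
Transfer each piece to the centroidal x-axis using Ī + A·d² with d = y − 38.7295:
  rectangular body: d = -16.2295 mm → contributes +1 555 727 mm⁴
  semicircular cap: d = 23.247 mm → contributes +1 639 213 mm⁴
Total I = 3 194 940 mm⁴.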